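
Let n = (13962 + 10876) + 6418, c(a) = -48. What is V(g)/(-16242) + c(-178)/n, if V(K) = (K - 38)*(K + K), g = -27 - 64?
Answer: -15304333/10576249 ≈ -1.4470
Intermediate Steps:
g = -91
V(K) = 2*K*(-38 + K) (V(K) = (-38 + K)*(2*K) = 2*K*(-38 + K))
n = 31256 (n = 24838 + 6418 = 31256)
V(g)/(-16242) + c(-178)/n = (2*(-91)*(-38 - 91))/(-16242) - 48/31256 = (2*(-91)*(-129))*(-1/16242) - 48*1/31256 = 23478*(-1/16242) - 6/3907 = -3913/2707 - 6/3907 = -15304333/10576249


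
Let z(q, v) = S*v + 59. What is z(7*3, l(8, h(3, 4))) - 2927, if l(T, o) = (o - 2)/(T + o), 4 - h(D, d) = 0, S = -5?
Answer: -17213/6 ≈ -2868.8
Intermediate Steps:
h(D, d) = 4 (h(D, d) = 4 - 1*0 = 4 + 0 = 4)
l(T, o) = (-2 + o)/(T + o)
z(q, v) = 59 - 5*v (z(q, v) = -5*v + 59 = 59 - 5*v)
z(7*3, l(8, h(3, 4))) - 2927 = (59 - 5*(-2 + 4)/(8 + 4)) - 2927 = (59 - 5*2/12) - 2927 = (59 - 5*⅙) - 2927 = (59 - ⅚) - 2927 = 349/6 - 2927 = -17213/6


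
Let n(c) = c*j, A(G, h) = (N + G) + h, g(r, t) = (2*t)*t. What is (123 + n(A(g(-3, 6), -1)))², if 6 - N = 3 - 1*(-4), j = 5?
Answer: 223729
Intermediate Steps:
N = -1 (N = 6 - (3 - 1*(-4)) = 6 - (3 + 4) = 6 - 1*7 = 6 - 7 = -1)
g(r, t) = 2*t²
A(G, h) = -1 + G + h (A(G, h) = (-1 + G) + h = -1 + G + h)
n(c) = 5*c (n(c) = c*5 = 5*c)
(123 + n(A(g(-3, 6), -1)))² = (123 + 5*(-1 + 2*6² - 1))² = (123 + 5*(-1 + 2*36 - 1))² = (123 + 5*(-1 + 72 - 1))² = (123 + 5*70)² = (123 + 350)² = 473² = 223729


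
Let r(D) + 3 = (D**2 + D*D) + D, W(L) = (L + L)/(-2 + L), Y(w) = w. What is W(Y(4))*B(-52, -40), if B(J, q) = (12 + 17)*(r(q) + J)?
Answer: 360180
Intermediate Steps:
W(L) = 2*L/(-2 + L) (W(L) = (2*L)/(-2 + L) = 2*L/(-2 + L))
r(D) = -3 + D + 2*D**2 (r(D) = -3 + ((D**2 + D*D) + D) = -3 + ((D**2 + D**2) + D) = -3 + (2*D**2 + D) = -3 + (D + 2*D**2) = -3 + D + 2*D**2)
B(J, q) = -87 + 29*J + 29*q + 58*q**2 (B(J, q) = (12 + 17)*((-3 + q + 2*q**2) + J) = 29*(-3 + J + q + 2*q**2) = -87 + 29*J + 29*q + 58*q**2)
W(Y(4))*B(-52, -40) = (2*4/(-2 + 4))*(-87 + 29*(-52) + 29*(-40) + 58*(-40)**2) = (2*4/2)*(-87 - 1508 - 1160 + 58*1600) = (2*4*(1/2))*(-87 - 1508 - 1160 + 92800) = 4*90045 = 360180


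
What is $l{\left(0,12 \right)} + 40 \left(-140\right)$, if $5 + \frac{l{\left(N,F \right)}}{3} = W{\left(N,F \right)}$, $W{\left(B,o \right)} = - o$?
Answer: $-5651$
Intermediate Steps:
$l{\left(N,F \right)} = -15 - 3 F$ ($l{\left(N,F \right)} = -15 + 3 \left(- F\right) = -15 - 3 F$)
$l{\left(0,12 \right)} + 40 \left(-140\right) = \left(-15 - 36\right) + 40 \left(-140\right) = \left(-15 - 36\right) - 5600 = -51 - 5600 = -5651$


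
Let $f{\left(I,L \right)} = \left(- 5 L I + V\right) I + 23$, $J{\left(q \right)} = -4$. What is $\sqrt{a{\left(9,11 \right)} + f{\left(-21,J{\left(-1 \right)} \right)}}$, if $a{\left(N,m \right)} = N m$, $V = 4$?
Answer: $\sqrt{8858} \approx 94.117$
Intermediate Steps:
$f{\left(I,L \right)} = 23 + I \left(4 - 5 I L\right)$ ($f{\left(I,L \right)} = \left(- 5 L I + 4\right) I + 23 = \left(- 5 I L + 4\right) I + 23 = \left(4 - 5 I L\right) I + 23 = I \left(4 - 5 I L\right) + 23 = 23 + I \left(4 - 5 I L\right)$)
$\sqrt{a{\left(9,11 \right)} + f{\left(-21,J{\left(-1 \right)} \right)}} = \sqrt{9 \cdot 11 + \left(23 + 4 \left(-21\right) - - 20 \left(-21\right)^{2}\right)} = \sqrt{99 - \left(61 - 8820\right)} = \sqrt{99 + \left(23 - 84 + 8820\right)} = \sqrt{99 + 8759} = \sqrt{8858}$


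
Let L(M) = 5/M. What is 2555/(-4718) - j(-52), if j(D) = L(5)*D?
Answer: 34683/674 ≈ 51.458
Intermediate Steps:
j(D) = D (j(D) = (5/5)*D = (5*(1/5))*D = 1*D = D)
2555/(-4718) - j(-52) = 2555/(-4718) - 1*(-52) = 2555*(-1/4718) + 52 = -365/674 + 52 = 34683/674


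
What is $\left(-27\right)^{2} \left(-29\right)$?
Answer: $-21141$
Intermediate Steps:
$\left(-27\right)^{2} \left(-29\right) = 729 \left(-29\right) = -21141$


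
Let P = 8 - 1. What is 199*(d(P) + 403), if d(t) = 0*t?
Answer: 80197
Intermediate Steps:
P = 7
d(t) = 0
199*(d(P) + 403) = 199*(0 + 403) = 199*403 = 80197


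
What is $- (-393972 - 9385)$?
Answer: $403357$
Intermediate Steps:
$- (-393972 - 9385) = \left(-1\right) \left(-403357\right) = 403357$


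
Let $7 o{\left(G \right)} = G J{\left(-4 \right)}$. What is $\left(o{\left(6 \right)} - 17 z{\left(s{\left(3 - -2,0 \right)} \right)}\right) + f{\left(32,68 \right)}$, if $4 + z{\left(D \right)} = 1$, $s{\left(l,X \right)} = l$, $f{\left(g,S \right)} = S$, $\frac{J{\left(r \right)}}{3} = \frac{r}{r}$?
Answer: $\frac{851}{7} \approx 121.57$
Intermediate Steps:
$J{\left(r \right)} = 3$ ($J{\left(r \right)} = 3 \frac{r}{r} = 3 \cdot 1 = 3$)
$o{\left(G \right)} = \frac{3 G}{7}$ ($o{\left(G \right)} = \frac{G 3}{7} = \frac{3 G}{7}$)
$z{\left(D \right)} = -3$ ($z{\left(D \right)} = -4 + 1 = -3$)
$\left(o{\left(6 \right)} - 17 z{\left(s{\left(3 - -2,0 \right)} \right)}\right) + f{\left(32,68 \right)} = \left(\frac{3}{7} \cdot 6 - -51\right) + 68 = \left(\frac{18}{7} + 51\right) + 68 = \frac{375}{7} + 68 = \frac{851}{7}$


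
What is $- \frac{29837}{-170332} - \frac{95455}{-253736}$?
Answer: $\frac{5957440523}{10804840088} \approx 0.55137$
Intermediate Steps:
$- \frac{29837}{-170332} - \frac{95455}{-253736} = \left(-29837\right) \left(- \frac{1}{170332}\right) - - \frac{95455}{253736} = \frac{29837}{170332} + \frac{95455}{253736} = \frac{5957440523}{10804840088}$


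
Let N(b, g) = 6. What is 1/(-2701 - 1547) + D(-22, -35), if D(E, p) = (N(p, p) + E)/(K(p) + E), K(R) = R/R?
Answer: 22649/29736 ≈ 0.76167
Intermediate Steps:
K(R) = 1
D(E, p) = (6 + E)/(1 + E)
1/(-2701 - 1547) + D(-22, -35) = 1/(-2701 - 1547) + (6 - 22)/(1 - 22) = 1/(-4248) - 16/(-21) = -1/4248 - 1/21*(-16) = -1/4248 + 16/21 = 22649/29736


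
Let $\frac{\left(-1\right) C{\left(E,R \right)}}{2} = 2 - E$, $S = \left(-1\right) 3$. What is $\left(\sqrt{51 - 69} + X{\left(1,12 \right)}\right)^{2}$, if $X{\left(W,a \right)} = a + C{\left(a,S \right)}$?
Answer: $1006 + 192 i \sqrt{2} \approx 1006.0 + 271.53 i$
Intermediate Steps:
$S = -3$
$C{\left(E,R \right)} = -4 + 2 E$ ($C{\left(E,R \right)} = - 2 \left(2 - E\right) = -4 + 2 E$)
$X{\left(W,a \right)} = -4 + 3 a$ ($X{\left(W,a \right)} = a + \left(-4 + 2 a\right) = -4 + 3 a$)
$\left(\sqrt{51 - 69} + X{\left(1,12 \right)}\right)^{2} = \left(\sqrt{51 - 69} + \left(-4 + 3 \cdot 12\right)\right)^{2} = \left(\sqrt{-18} + \left(-4 + 36\right)\right)^{2} = \left(3 i \sqrt{2} + 32\right)^{2} = \left(32 + 3 i \sqrt{2}\right)^{2}$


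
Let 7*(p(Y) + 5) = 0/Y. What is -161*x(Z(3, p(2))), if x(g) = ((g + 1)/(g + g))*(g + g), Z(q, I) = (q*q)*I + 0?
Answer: 7084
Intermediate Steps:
p(Y) = -5 (p(Y) = -5 + (0/Y)/7 = -5 + (⅐)*0 = -5 + 0 = -5)
Z(q, I) = I*q² (Z(q, I) = q²*I + 0 = I*q² + 0 = I*q²)
x(g) = 1 + g (x(g) = ((1 + g)/((2*g)))*(2*g) = ((1 + g)*(1/(2*g)))*(2*g) = ((1 + g)/(2*g))*(2*g) = 1 + g)
-161*x(Z(3, p(2))) = -161*(1 - 5*3²) = -161*(1 - 5*9) = -161*(1 - 45) = -161*(-44) = 7084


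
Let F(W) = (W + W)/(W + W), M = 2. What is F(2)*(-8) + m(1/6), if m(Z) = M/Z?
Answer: 4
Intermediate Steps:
m(Z) = 2/Z
F(W) = 1 (F(W) = (2*W)/((2*W)) = (2*W)*(1/(2*W)) = 1)
F(2)*(-8) + m(1/6) = 1*(-8) + 2/(1/6) = -8 + 2/(1/6) = -8 + 2*6 = -8 + 12 = 4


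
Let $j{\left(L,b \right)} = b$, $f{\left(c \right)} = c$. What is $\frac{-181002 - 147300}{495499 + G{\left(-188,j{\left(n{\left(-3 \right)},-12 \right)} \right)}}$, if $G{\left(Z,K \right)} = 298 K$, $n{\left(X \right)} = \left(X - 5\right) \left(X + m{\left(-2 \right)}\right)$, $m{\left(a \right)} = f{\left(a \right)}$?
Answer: $- \frac{328302}{491923} \approx -0.66739$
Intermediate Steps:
$m{\left(a \right)} = a$
$n{\left(X \right)} = \left(-5 + X\right) \left(-2 + X\right)$ ($n{\left(X \right)} = \left(X - 5\right) \left(X - 2\right) = \left(-5 + X\right) \left(-2 + X\right)$)
$\frac{-181002 - 147300}{495499 + G{\left(-188,j{\left(n{\left(-3 \right)},-12 \right)} \right)}} = \frac{-181002 - 147300}{495499 + 298 \left(-12\right)} = - \frac{328302}{495499 - 3576} = - \frac{328302}{491923}$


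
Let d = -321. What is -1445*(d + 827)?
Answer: -731170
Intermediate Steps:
-1445*(d + 827) = -1445*(-321 + 827) = -1445*506 = -731170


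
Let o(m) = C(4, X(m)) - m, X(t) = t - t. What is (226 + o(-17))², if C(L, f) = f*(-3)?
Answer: 59049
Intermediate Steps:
X(t) = 0
C(L, f) = -3*f
o(m) = -m (o(m) = -3*0 - m = 0 - m = -m)
(226 + o(-17))² = (226 - 1*(-17))² = (226 + 17)² = 243² = 59049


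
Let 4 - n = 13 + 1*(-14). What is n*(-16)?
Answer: -80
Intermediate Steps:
n = 5 (n = 4 - (13 + 1*(-14)) = 4 - (13 - 14) = 4 - 1*(-1) = 4 + 1 = 5)
n*(-16) = 5*(-16) = -80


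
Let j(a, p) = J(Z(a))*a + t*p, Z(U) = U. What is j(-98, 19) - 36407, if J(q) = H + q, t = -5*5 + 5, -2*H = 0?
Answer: -27183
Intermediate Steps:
H = 0 (H = -1/2*0 = 0)
t = -20 (t = -25 + 5 = -20)
J(q) = q (J(q) = 0 + q = q)
j(a, p) = a**2 - 20*p (j(a, p) = a*a - 20*p = a**2 - 20*p)
j(-98, 19) - 36407 = ((-98)**2 - 20*19) - 36407 = (9604 - 380) - 36407 = 9224 - 36407 = -27183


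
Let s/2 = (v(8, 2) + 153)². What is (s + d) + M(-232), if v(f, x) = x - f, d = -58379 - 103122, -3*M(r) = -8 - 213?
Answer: -354628/3 ≈ -1.1821e+5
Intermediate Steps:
M(r) = 221/3 (M(r) = -(-8 - 213)/3 = -⅓*(-221) = 221/3)
d = -161501
s = 43218 (s = 2*((2 - 1*8) + 153)² = 2*((2 - 8) + 153)² = 2*(-6 + 153)² = 2*147² = 2*21609 = 43218)
(s + d) + M(-232) = (43218 - 161501) + 221/3 = -118283 + 221/3 = -354628/3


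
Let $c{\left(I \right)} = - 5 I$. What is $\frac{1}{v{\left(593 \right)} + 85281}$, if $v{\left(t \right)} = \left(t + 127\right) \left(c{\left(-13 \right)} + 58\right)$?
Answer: $\frac{1}{173841} \approx 5.7524 \cdot 10^{-6}$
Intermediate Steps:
$v{\left(t \right)} = 15621 + 123 t$ ($v{\left(t \right)} = \left(t + 127\right) \left(\left(-5\right) \left(-13\right) + 58\right) = \left(127 + t\right) \left(65 + 58\right) = \left(127 + t\right) 123 = 15621 + 123 t$)
$\frac{1}{v{\left(593 \right)} + 85281} = \frac{1}{\left(15621 + 123 \cdot 593\right) + 85281} = \frac{1}{\left(15621 + 72939\right) + 85281} = \frac{1}{88560 + 85281} = \frac{1}{173841}$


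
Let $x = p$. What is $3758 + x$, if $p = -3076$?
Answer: $682$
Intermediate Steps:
$x = -3076$
$3758 + x = 3758 - 3076 = 682$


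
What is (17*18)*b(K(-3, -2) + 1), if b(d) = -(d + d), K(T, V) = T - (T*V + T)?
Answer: 3060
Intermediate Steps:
K(T, V) = -T*V (K(T, V) = T - (T + T*V) = T + (-T - T*V) = -T*V)
b(d) = -2*d
(17*18)*b(K(-3, -2) + 1) = (17*18)*(-2*(-1*(-3)*(-2) + 1)) = 306*(-2*(-6 + 1)) = 306*(-2*(-5)) = 306*10 = 3060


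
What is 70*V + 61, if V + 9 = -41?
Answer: -3439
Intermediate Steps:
V = -50 (V = -9 - 41 = -50)
70*V + 61 = 70*(-50) + 61 = -3500 + 61 = -3439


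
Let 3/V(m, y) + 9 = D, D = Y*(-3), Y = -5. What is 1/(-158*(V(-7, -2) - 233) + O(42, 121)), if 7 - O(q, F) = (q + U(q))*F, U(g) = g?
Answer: 1/26578 ≈ 3.7625e-5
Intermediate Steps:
D = 15 (D = -5*(-3) = 15)
V(m, y) = ½ (V(m, y) = 3/(-9 + 15) = 3/6 = 3*(⅙) = ½)
O(q, F) = 7 - 2*F*q (O(q, F) = 7 - (q + q)*F = 7 - 2*q*F = 7 - 2*F*q)
1/(-158*(V(-7, -2) - 233) + O(42, 121)) = 1/(-158*(½ - 233) + (7 - 2*121*42)) = 1/(-158*(-465/2) + (7 - 10164)) = 1/(36735 - 10157) = 1/26578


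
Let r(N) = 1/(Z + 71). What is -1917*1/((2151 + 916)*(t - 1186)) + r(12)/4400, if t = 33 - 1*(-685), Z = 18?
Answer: 20892571/15613483600 ≈ 0.0013381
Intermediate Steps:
t = 718 (t = 33 + 685 = 718)
r(N) = 1/89 (r(N) = 1/(18 + 71) = 1/89)
-1917*1/((2151 + 916)*(t - 1186)) + r(12)/4400 = -1917*1/((718 - 1186)*(2151 + 916)) + (1/89)/4400 = -1917/((-468*3067)) + (1/89)*(1/4400) = -1917/(-1435356) + 1/391600 = -1917*(-1/1435356) + 1/391600 = 213/159484 + 1/391600 = 20892571/15613483600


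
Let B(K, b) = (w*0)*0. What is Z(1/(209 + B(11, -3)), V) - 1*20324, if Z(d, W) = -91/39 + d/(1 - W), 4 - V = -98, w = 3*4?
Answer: -1287205714/63327 ≈ -20326.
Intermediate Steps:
w = 12
B(K, b) = 0 (B(K, b) = (12*0)*0 = 0*0 = 0)
V = 102 (V = 4 - 1*(-98) = 4 + 98 = 102)
Z(d, W) = -7/3 + d/(1 - W) (Z(d, W) = -91*1/39 + d/(1 - W) = -7/3 + d/(1 - W))
Z(1/(209 + B(11, -3)), V) - 1*20324 = (7 - 7*102 - 3/(209 + 0))/(3*(-1 + 102)) - 1*20324 = (⅓)*(7 - 714 - 3/209)/101 - 20324 = (⅓)*(1/101)*(7 - 714 - 3*1/209) - 20324 = (⅓)*(1/101)*(7 - 714 - 3/209) - 20324 = (⅓)*(1/101)*(-147766/209) - 20324 = -147766/63327 - 20324 = -1287205714/63327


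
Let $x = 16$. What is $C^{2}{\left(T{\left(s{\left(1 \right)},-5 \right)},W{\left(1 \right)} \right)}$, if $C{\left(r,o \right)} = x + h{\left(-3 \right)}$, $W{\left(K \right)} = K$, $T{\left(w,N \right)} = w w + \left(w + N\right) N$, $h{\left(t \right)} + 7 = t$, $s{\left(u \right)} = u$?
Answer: $36$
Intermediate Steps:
$h{\left(t \right)} = -7 + t$
$T{\left(w,N \right)} = w^{2} + N \left(N + w\right)$ ($T{\left(w,N \right)} = w^{2} + \left(N + w\right) N = w^{2} + N \left(N + w\right)$)
$C{\left(r,o \right)} = 6$ ($C{\left(r,o \right)} = 16 - 10 = 6$)
$C^{2}{\left(T{\left(s{\left(1 \right)},-5 \right)},W{\left(1 \right)} \right)} = 6^{2} = 36$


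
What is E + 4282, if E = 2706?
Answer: 6988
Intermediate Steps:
E + 4282 = 2706 + 4282 = 6988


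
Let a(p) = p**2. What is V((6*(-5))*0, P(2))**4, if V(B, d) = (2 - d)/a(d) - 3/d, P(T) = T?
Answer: 81/16 ≈ 5.0625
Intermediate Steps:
V(B, d) = -3/d + (2 - d)/d**2 (V(B, d) = (2 - d)/(d**2) - 3/d = (2 - d)/d**2 - 3/d = -3/d + (2 - d)/d**2)
V((6*(-5))*0, P(2))**4 = (2*(1 - 2*2)/2**2)**4 = (2*(1/4)*(1 - 4))**4 = (2*(1/4)*(-3))**4 = (-3/2)**4 = 81/16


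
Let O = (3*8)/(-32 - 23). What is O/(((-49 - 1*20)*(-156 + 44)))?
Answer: -1/17710 ≈ -5.6465e-5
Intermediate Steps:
O = -24/55 (O = 24/(-55) = 24*(-1/55) = -24/55 ≈ -0.43636)
O/(((-49 - 1*20)*(-156 + 44))) = -24*1/((-156 + 44)*(-49 - 1*20))/55 = -24*(-1/(112*(-49 - 20)))/55 = -24/(55*((-69*(-112)))) = -24/55/7728 = -24/55*1/7728 = -1/17710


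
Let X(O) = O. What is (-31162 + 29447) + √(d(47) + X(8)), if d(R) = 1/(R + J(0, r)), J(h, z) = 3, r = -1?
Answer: -1715 + √802/10 ≈ -1712.2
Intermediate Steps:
d(R) = 1/(3 + R) (d(R) = 1/(R + 3) = 1/(3 + R))
(-31162 + 29447) + √(d(47) + X(8)) = (-31162 + 29447) + √(1/(3 + 47) + 8) = -1715 + √(1/50 + 8) = -1715 + √(401/50) = -1715 + √802/10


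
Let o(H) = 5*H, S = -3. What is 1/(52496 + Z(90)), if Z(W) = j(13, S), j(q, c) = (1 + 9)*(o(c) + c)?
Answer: 1/52316 ≈ 1.9115e-5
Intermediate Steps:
j(q, c) = 60*c (j(q, c) = (1 + 9)*(5*c + c) = 10*(6*c) = 60*c)
Z(W) = -180 (Z(W) = 60*(-3) = -180)
1/(52496 + Z(90)) = 1/(52496 - 180) = 1/52316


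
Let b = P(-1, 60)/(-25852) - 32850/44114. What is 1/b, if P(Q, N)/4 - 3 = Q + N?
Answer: -6198017/4674883 ≈ -1.3258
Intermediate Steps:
P(Q, N) = 12 + 4*N + 4*Q (P(Q, N) = 12 + 4*(Q + N) = 12 + 4*(N + Q) = 12 + (4*N + 4*Q) = 12 + 4*N + 4*Q)
b = -4674883/6198017 (b = (12 + 4*60 + 4*(-1))/(-25852) - 32850/44114 = (12 + 240 - 4)*(-1/25852) - 32850*1/44114 = 248*(-1/25852) - 16425/22057 = -62/6463 - 16425/22057 = -4674883/6198017 ≈ -0.75425)
1/b = 1/(-4674883/6198017) = -6198017/4674883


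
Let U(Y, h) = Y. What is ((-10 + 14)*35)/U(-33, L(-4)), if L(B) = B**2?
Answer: -140/33 ≈ -4.2424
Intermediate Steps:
((-10 + 14)*35)/U(-33, L(-4)) = ((-10 + 14)*35)/(-33) = (4*35)*(-1/33) = 140*(-1/33) = -140/33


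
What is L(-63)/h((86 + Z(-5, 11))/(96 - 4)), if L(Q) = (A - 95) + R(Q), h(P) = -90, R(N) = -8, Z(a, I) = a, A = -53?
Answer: 26/15 ≈ 1.7333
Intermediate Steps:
L(Q) = -156 (L(Q) = (-53 - 95) - 8 = -148 - 8 = -156)
L(-63)/h((86 + Z(-5, 11))/(96 - 4)) = -156/(-90) = -156*(-1/90) = 26/15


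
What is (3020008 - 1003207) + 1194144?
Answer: 3210945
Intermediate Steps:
(3020008 - 1003207) + 1194144 = 2016801 + 1194144 = 3210945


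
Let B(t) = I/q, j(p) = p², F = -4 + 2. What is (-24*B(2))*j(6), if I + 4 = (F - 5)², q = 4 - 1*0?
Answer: -9720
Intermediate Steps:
F = -2
q = 4 (q = 4 + 0 = 4)
I = 45 (I = -4 + (-2 - 5)² = -4 + (-7)² = -4 + 49 = 45)
B(t) = 45/4
(-24*B(2))*j(6) = -24*45/4*6² = -270*36 = -9720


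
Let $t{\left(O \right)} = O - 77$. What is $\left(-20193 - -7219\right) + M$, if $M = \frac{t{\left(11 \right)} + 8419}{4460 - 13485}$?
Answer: $- \frac{117098703}{9025} \approx -12975.0$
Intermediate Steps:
$t{\left(O \right)} = -77 + O$
$M = - \frac{8353}{9025}$ ($M = \frac{\left(-77 + 11\right) + 8419}{4460 - 13485} = \frac{-66 + 8419}{-9025} = 8353 \left(- \frac{1}{9025}\right) = - \frac{8353}{9025} \approx -0.92554$)
$\left(-20193 - -7219\right) + M = \left(-20193 - -7219\right) - \frac{8353}{9025} = \left(-20193 + 7219\right) - \frac{8353}{9025} = -12974 - \frac{8353}{9025} = - \frac{117098703}{9025}$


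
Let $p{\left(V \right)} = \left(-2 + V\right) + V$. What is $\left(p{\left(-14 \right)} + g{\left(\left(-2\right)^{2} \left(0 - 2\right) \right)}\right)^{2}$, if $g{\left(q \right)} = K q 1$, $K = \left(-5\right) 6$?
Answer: $44100$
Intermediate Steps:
$K = -30$
$p{\left(V \right)} = -2 + 2 V$
$g{\left(q \right)} = - 30 q$ ($g{\left(q \right)} = - 30 q 1 = - 30 q$)
$\left(p{\left(-14 \right)} + g{\left(\left(-2\right)^{2} \left(0 - 2\right) \right)}\right)^{2} = \left(\left(-2 + 2 \left(-14\right)\right) - 30 \left(-2\right)^{2} \left(0 - 2\right)\right)^{2} = \left(\left(-2 - 28\right) - 30 \cdot 4 \left(-2\right)\right)^{2} = \left(-30 - -240\right)^{2} = \left(-30 + 240\right)^{2} = 210^{2} = 44100$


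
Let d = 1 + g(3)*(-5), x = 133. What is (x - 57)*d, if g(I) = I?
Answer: -1064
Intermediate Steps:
d = -14 (d = 1 + 3*(-5) = 1 - 15 = -14)
(x - 57)*d = (133 - 57)*(-14) = 76*(-14) = -1064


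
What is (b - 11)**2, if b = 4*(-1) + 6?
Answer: 81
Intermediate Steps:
b = 2 (b = -4 + 6 = 2)
(b - 11)**2 = (2 - 11)**2 = (-9)**2 = 81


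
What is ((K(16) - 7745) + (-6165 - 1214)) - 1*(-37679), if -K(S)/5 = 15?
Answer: 22480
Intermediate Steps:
K(S) = -75 (K(S) = -5*15 = -75)
((K(16) - 7745) + (-6165 - 1214)) - 1*(-37679) = ((-75 - 7745) + (-6165 - 1214)) - 1*(-37679) = (-7820 - 7379) + 37679 = -15199 + 37679 = 22480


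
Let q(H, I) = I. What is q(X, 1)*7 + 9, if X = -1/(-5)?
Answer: 16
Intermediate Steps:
X = ⅕ (X = -1*(-⅕) = ⅕ ≈ 0.20000)
q(X, 1)*7 + 9 = 1*7 + 9 = 7 + 9 = 16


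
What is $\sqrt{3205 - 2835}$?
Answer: $\sqrt{370} \approx 19.235$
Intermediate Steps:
$\sqrt{3205 - 2835} = \sqrt{370}$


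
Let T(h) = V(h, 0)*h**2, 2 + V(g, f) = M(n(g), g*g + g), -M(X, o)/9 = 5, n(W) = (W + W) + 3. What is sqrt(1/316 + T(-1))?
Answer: I*sqrt(1173229)/158 ≈ 6.8554*I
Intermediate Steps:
n(W) = 3 + 2*W (n(W) = 2*W + 3 = 3 + 2*W)
M(X, o) = -45 (M(X, o) = -9*5 = -45)
V(g, f) = -47 (V(g, f) = -2 - 45 = -47)
T(h) = -47*h**2
sqrt(1/316 + T(-1)) = sqrt(1/316 - 47*(-1)**2) = sqrt(1/316 - 47*1) = sqrt(1/316 - 47) = sqrt(-14851/316) = I*sqrt(1173229)/158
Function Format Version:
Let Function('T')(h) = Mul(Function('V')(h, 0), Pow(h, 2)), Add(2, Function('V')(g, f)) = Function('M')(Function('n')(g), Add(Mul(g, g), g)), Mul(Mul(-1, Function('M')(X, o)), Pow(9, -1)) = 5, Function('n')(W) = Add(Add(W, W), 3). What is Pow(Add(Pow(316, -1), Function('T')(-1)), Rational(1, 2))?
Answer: Mul(Rational(1, 158), I, Pow(1173229, Rational(1, 2))) ≈ Mul(6.8554, I)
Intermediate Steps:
Function('n')(W) = Add(3, Mul(2, W)) (Function('n')(W) = Add(Mul(2, W), 3) = Add(3, Mul(2, W)))
Function('M')(X, o) = -45 (Function('M')(X, o) = Mul(-9, 5) = -45)
Function('V')(g, f) = -47 (Function('V')(g, f) = Add(-2, -45) = -47)
Function('T')(h) = Mul(-47, Pow(h, 2))
Pow(Add(Pow(316, -1), Function('T')(-1)), Rational(1, 2)) = Pow(Add(Pow(316, -1), Mul(-47, Pow(-1, 2))), Rational(1, 2)) = Pow(Add(Rational(1, 316), Mul(-47, 1)), Rational(1, 2)) = Pow(Add(Rational(1, 316), -47), Rational(1, 2)) = Pow(Rational(-14851, 316), Rational(1, 2)) = Mul(Rational(1, 158), I, Pow(1173229, Rational(1, 2)))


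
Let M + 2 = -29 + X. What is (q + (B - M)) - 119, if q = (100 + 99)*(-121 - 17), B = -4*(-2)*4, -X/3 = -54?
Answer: -27680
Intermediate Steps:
X = 162 (X = -3*(-54) = 162)
B = 32 (B = 8*4 = 32)
M = 131 (M = -2 + (-29 + 162) = -2 + 133 = 131)
q = -27462 (q = 199*(-138) = -27462)
(q + (B - M)) - 119 = (-27462 + (32 - 1*131)) - 119 = (-27462 + (32 - 131)) - 119 = (-27462 - 99) - 119 = -27561 - 119 = -27680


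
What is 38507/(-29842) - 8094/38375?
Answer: -1719247273/1145186750 ≈ -1.5013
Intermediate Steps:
38507/(-29842) - 8094/38375 = 38507*(-1/29842) - 8094*1/38375 = -38507/29842 - 8094/38375 = -1719247273/1145186750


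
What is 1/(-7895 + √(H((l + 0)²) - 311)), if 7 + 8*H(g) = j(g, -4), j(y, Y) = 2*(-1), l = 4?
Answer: -63160/498650697 - 2*I*√4994/498650697 ≈ -0.00012666 - 2.8344e-7*I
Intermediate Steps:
j(y, Y) = -2
H(g) = -9/8 (H(g) = -7/8 + (⅛)*(-2) = -7/8 - ¼ = -9/8)
1/(-7895 + √(H((l + 0)²) - 311)) = 1/(-7895 + √(-9/8 - 311)) = 1/(-7895 + √(-2497/8)) = 1/(-7895 + I*√4994/4)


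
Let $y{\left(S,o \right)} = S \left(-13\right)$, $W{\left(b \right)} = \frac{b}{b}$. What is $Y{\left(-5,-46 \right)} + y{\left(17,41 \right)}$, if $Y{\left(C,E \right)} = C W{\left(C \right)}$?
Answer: $-226$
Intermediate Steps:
$W{\left(b \right)} = 1$
$y{\left(S,o \right)} = - 13 S$
$Y{\left(C,E \right)} = C$ ($Y{\left(C,E \right)} = C 1 = C$)
$Y{\left(-5,-46 \right)} + y{\left(17,41 \right)} = -5 - 221 = -226$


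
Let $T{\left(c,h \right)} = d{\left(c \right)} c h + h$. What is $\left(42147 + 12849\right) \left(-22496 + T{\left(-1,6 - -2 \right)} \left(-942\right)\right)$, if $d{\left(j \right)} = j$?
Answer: $-2066089728$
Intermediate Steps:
$T{\left(c,h \right)} = h + h c^{2}$ ($T{\left(c,h \right)} = c c h + h = c^{2} h + h = h c^{2} + h = h + h c^{2}$)
$\left(42147 + 12849\right) \left(-22496 + T{\left(-1,6 - -2 \right)} \left(-942\right)\right) = \left(42147 + 12849\right) \left(-22496 + \left(6 - -2\right) \left(1 + \left(-1\right)^{2}\right) \left(-942\right)\right) = 54996 \left(-22496 + \left(6 + 2\right) \left(1 + 1\right) \left(-942\right)\right) = 54996 \left(-22496 + 8 \cdot 2 \left(-942\right)\right) = 54996 \left(-22496 + 16 \left(-942\right)\right) = 54996 \left(-22496 - 15072\right) = 54996 \left(-37568\right) = -2066089728$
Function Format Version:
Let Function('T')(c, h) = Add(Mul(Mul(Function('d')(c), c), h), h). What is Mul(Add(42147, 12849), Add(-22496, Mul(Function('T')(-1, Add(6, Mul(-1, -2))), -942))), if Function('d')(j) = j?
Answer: -2066089728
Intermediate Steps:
Function('T')(c, h) = Add(h, Mul(h, Pow(c, 2))) (Function('T')(c, h) = Add(Mul(Mul(c, c), h), h) = Add(Mul(Pow(c, 2), h), h) = Add(Mul(h, Pow(c, 2)), h) = Add(h, Mul(h, Pow(c, 2))))
Mul(Add(42147, 12849), Add(-22496, Mul(Function('T')(-1, Add(6, Mul(-1, -2))), -942))) = Mul(Add(42147, 12849), Add(-22496, Mul(Mul(Add(6, Mul(-1, -2)), Add(1, Pow(-1, 2))), -942))) = Mul(54996, Add(-22496, Mul(Mul(Add(6, 2), Add(1, 1)), -942))) = Mul(54996, Add(-22496, Mul(Mul(8, 2), -942))) = Mul(54996, Add(-22496, Mul(16, -942))) = Mul(54996, Add(-22496, -15072)) = Mul(54996, -37568) = -2066089728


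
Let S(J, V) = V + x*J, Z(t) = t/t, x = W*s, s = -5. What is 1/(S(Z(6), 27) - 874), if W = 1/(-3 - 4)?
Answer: -7/5924 ≈ -0.0011816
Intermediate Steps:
W = -⅐ (W = 1/(-7) = -⅐ ≈ -0.14286)
x = 5/7 (x = -⅐*(-5) = 5/7 ≈ 0.71429)
Z(t) = 1
S(J, V) = V + 5*J/7
1/(S(Z(6), 27) - 874) = 1/((27 + (5/7)*1) - 874) = 1/((27 + 5/7) - 874) = 1/(194/7 - 874) = 1/(-5924/7) = -7/5924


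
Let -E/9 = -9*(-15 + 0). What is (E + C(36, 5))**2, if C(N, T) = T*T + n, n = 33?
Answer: 1338649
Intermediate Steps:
E = -1215 (E = -(-81)*(-15 + 0) = -(-81)*(-15) = -9*135 = -1215)
C(N, T) = 33 + T**2 (C(N, T) = T*T + 33 = T**2 + 33 = 33 + T**2)
(E + C(36, 5))**2 = (-1215 + (33 + 5**2))**2 = (-1215 + (33 + 25))**2 = (-1215 + 58)**2 = (-1157)**2 = 1338649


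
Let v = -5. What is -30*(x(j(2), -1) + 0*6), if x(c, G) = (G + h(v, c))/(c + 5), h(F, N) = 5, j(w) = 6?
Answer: -120/11 ≈ -10.909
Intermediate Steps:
x(c, G) = (5 + G)/(5 + c) (x(c, G) = (G + 5)/(c + 5) = (5 + G)/(5 + c))
-30*(x(j(2), -1) + 0*6) = -30*((5 - 1)/(5 + 6) + 0*6) = -30*(4/11 + 0) = -30*4/11 = -120/11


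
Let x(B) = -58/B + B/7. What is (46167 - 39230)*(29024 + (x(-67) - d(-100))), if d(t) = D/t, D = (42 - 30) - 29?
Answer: 1348562043057/6700 ≈ 2.0128e+8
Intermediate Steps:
x(B) = -58/B + B/7 (x(B) = -58/B + B*(⅐) = -58/B + B/7)
D = -17 (D = 12 - 29 = -17)
d(t) = -17/t
(46167 - 39230)*(29024 + (x(-67) - d(-100))) = (46167 - 39230)*(29024 + ((-58/(-67) + (⅐)*(-67)) - (-17)/(-100))) = 6937*(29024 + ((-58*(-1/67) - 67/7) - (-17)*(-1)/100)) = 6937*(29024 + ((58/67 - 67/7) - 1*17/100)) = 6937*(29024 + (-4083/469 - 17/100)) = 6937*(29024 - 416273/46900) = 6937*(1360809327/46900) = 1348562043057/6700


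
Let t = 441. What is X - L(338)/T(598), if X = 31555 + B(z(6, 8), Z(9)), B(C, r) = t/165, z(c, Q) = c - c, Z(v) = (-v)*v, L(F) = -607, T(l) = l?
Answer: 1037965241/32890 ≈ 31559.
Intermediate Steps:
Z(v) = -v²
z(c, Q) = 0
B(C, r) = 147/55 (B(C, r) = 441/165 = 441*(1/165) = 147/55)
X = 1735672/55 (X = 31555 + 147/55 = 1735672/55 ≈ 31558.)
X - L(338)/T(598) = 1735672/55 - (-607)/598 = 1735672/55 - 1*(-607/598) = 1735672/55 + 607/598 = 1037965241/32890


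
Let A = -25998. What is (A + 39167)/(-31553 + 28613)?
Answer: -13169/2940 ≈ -4.4792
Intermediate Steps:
(A + 39167)/(-31553 + 28613) = (-25998 + 39167)/(-31553 + 28613) = 13169/(-2940) = 13169*(-1/2940) = -13169/2940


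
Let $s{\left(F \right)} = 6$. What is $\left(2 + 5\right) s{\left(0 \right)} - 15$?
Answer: $27$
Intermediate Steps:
$\left(2 + 5\right) s{\left(0 \right)} - 15 = \left(2 + 5\right) 6 - 15 = 7 \cdot 6 - 15 = 42 - 15 = 27$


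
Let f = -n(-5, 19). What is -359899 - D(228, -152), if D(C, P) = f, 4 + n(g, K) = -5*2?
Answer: -359913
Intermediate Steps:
n(g, K) = -14 (n(g, K) = -4 - 5*2 = -4 - 10 = -14)
f = 14 (f = -1*(-14) = 14)
D(C, P) = 14
-359899 - D(228, -152) = -359899 - 1*14 = -359899 - 14 = -359913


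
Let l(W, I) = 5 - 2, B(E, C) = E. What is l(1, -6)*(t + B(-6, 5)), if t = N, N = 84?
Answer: 234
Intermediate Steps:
t = 84
l(W, I) = 3
l(1, -6)*(t + B(-6, 5)) = 3*(84 - 6) = 3*78 = 234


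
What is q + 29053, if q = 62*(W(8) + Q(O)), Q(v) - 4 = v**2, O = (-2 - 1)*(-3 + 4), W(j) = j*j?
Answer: 33827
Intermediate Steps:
W(j) = j**2
O = -3 (O = -3*1 = -3)
Q(v) = 4 + v**2
q = 4774 (q = 62*(8**2 + (4 + (-3)**2)) = 62*(64 + (4 + 9)) = 62*(64 + 13) = 62*77 = 4774)
q + 29053 = 4774 + 29053 = 33827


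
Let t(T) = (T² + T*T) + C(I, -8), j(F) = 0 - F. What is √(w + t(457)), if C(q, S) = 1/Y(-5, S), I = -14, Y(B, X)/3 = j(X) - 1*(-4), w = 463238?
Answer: √31713697/6 ≈ 938.58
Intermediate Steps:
j(F) = -F
Y(B, X) = 12 - 3*X (Y(B, X) = 3*(-X - 1*(-4)) = 3*(-X + 4) = 3*(4 - X) = 12 - 3*X)
C(q, S) = 1/(12 - 3*S)
t(T) = 1/36 + 2*T² (t(T) = (T² + T*T) + 1/(3*(4 - 1*(-8))) = (T² + T²) + 1/(3*(4 + 8)) = 2*T² + (⅓)/12 = 2*T² + (⅓)*(1/12) = 2*T² + 1/36 = 1/36 + 2*T²)
√(w + t(457)) = √(463238 + (1/36 + 2*457²)) = √(463238 + (1/36 + 2*208849)) = √(463238 + (1/36 + 417698)) = √(463238 + 15037129/36) = √(31713697/36) = √31713697/6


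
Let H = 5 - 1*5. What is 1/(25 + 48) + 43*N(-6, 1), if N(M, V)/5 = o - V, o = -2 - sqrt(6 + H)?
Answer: -47084/73 - 215*sqrt(6) ≈ -1171.6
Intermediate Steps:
H = 0 (H = 5 - 5 = 0)
o = -2 - sqrt(6) (o = -2 - sqrt(6 + 0) = -2 - sqrt(6) ≈ -4.4495)
N(M, V) = -10 - 5*V - 5*sqrt(6) (N(M, V) = 5*((-2 - sqrt(6)) - V) = 5*(-2 - V - sqrt(6)) = -10 - 5*V - 5*sqrt(6))
1/(25 + 48) + 43*N(-6, 1) = 1/(25 + 48) + 43*(-10 - 5*1 - 5*sqrt(6)) = 1/73 + 43*(-10 - 5 - 5*sqrt(6)) = 1/73 + 43*(-15 - 5*sqrt(6)) = 1/73 + (-645 - 215*sqrt(6)) = -47084/73 - 215*sqrt(6)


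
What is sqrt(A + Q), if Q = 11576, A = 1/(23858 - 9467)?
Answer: 59*sqrt(76523343)/4797 ≈ 107.59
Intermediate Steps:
A = 1/14391 ≈ 6.9488e-5
sqrt(A + Q) = sqrt(1/14391 + 11576) = sqrt(166590217/14391) = 59*sqrt(76523343)/4797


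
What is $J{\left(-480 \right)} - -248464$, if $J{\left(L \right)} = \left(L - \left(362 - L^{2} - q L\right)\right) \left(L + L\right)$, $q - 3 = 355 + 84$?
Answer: $-16453616$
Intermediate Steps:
$q = 442$ ($q = 3 + \left(355 + 84\right) = 3 + 439 = 442$)
$J{\left(L \right)} = 2 L \left(-362 + L^{2} + 443 L\right)$ ($J{\left(L \right)} = \left(L - \left(362 - L^{2} - 442 L\right)\right) \left(L + L\right) = \left(L + \left(-362 + L^{2} + 442 L\right)\right) 2 L = \left(-362 + L^{2} + 443 L\right) 2 L = 2 L \left(-362 + L^{2} + 443 L\right)$)
$J{\left(-480 \right)} - -248464 = 2 \left(-480\right) \left(-362 + \left(-480\right)^{2} + 443 \left(-480\right)\right) - -248464 = 2 \left(-480\right) \left(-362 + 230400 - 212640\right) + 248464 = 2 \left(-480\right) 17398 + 248464 = -16702080 + 248464 = -16453616$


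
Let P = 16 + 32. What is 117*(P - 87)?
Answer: -4563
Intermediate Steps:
P = 48
117*(P - 87) = 117*(48 - 87) = 117*(-39) = -4563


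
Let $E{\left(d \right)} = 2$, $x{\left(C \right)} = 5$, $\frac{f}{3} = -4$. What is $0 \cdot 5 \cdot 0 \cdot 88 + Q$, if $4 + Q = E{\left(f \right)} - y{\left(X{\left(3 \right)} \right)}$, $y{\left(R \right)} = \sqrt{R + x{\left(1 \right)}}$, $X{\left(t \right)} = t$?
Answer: $-2 - 2 \sqrt{2} \approx -4.8284$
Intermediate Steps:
$f = -12$ ($f = 3 \left(-4\right) = -12$)
$y{\left(R \right)} = \sqrt{5 + R}$ ($y{\left(R \right)} = \sqrt{R + 5} = \sqrt{5 + R}$)
$Q = -2 - 2 \sqrt{2}$ ($Q = -4 + \left(2 - \sqrt{5 + 3}\right) = -4 + \left(2 - \sqrt{8}\right) = -4 + \left(2 - 2 \sqrt{2}\right) = -2 - 2 \sqrt{2} \approx -4.8284$)
$0 \cdot 5 \cdot 0 \cdot 88 + Q = 0 \cdot 5 \cdot 0 \cdot 88 - \left(2 + 2 \sqrt{2}\right) = 0 \cdot 0 \cdot 88 - \left(2 + 2 \sqrt{2}\right) = 0 \cdot 88 - \left(2 + 2 \sqrt{2}\right) = 0 - \left(2 + 2 \sqrt{2}\right) = -2 - 2 \sqrt{2}$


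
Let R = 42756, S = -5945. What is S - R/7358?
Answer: -21893033/3679 ≈ -5950.8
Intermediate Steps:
S - R/7358 = -5945 - 42756/7358 = -5945 - 1*21378/3679 = -5945 - 21378/3679 = -21893033/3679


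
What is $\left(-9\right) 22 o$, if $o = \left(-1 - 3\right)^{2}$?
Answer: $-3168$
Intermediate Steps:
$o = 16$ ($o = \left(-4\right)^{2} = 16$)
$\left(-9\right) 22 o = \left(-9\right) 22 \cdot 16 = \left(-198\right) 16 = -3168$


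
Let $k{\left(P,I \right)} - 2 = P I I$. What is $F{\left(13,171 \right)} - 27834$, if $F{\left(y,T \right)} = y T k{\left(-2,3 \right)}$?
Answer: $-63402$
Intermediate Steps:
$k{\left(P,I \right)} = 2 + P I^{2}$ ($k{\left(P,I \right)} = 2 + P I I = 2 + I P I = 2 + P I^{2}$)
$F{\left(y,T \right)} = - 16 T y$ ($F{\left(y,T \right)} = y T \left(2 - 2 \cdot 3^{2}\right) = T y \left(2 - 18\right) = T y \left(-16\right) = - 16 T y$)
$F{\left(13,171 \right)} - 27834 = \left(-16\right) 171 \cdot 13 - 27834 = -35568 - 27834 = -63402$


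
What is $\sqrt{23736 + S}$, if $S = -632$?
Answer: $152$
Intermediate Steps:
$\sqrt{23736 + S} = \sqrt{23736 - 632} = \sqrt{23104} = 152$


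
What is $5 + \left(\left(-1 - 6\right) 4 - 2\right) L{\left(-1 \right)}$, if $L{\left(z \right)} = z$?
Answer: $35$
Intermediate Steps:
$5 + \left(\left(-1 - 6\right) 4 - 2\right) L{\left(-1 \right)} = 5 + \left(\left(-1 - 6\right) 4 - 2\right) \left(-1\right) = 5 + \left(\left(-7\right) 4 - 2\right) \left(-1\right) = 5 + \left(-28 - 2\right) \left(-1\right) = 5 - -30 = 5 + 30 = 35$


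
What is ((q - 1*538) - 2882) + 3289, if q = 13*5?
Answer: -66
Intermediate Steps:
q = 65
((q - 1*538) - 2882) + 3289 = ((65 - 1*538) - 2882) + 3289 = ((65 - 538) - 2882) + 3289 = (-473 - 2882) + 3289 = -3355 + 3289 = -66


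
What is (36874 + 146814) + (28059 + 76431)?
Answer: 288178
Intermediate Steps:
(36874 + 146814) + (28059 + 76431) = 183688 + 104490 = 288178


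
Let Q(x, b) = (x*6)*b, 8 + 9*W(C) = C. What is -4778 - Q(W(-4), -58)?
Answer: -5242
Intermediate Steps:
W(C) = -8/9 + C/9
Q(x, b) = 6*b*x (Q(x, b) = (6*x)*b = 6*b*x)
-4778 - Q(W(-4), -58) = -4778 - 6*(-58)*(-8/9 + (⅑)*(-4)) = -4778 - 6*(-58)*(-8/9 - 4/9) = -4778 - 6*(-58)*(-4)/3 = -4778 - 1*464 = -4778 - 464 = -5242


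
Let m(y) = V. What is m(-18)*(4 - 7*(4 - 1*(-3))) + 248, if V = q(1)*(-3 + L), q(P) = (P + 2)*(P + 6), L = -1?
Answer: 4028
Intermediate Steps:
q(P) = (2 + P)*(6 + P)
V = -84 (V = (12 + 1**2 + 8*1)*(-3 - 1) = (12 + 1 + 8)*(-4) = 21*(-4) = -84)
m(y) = -84
m(-18)*(4 - 7*(4 - 1*(-3))) + 248 = -84*(4 - 7*(4 - 1*(-3))) + 248 = -84*(4 - 7*(4 + 3)) + 248 = -84*(4 - 7*7) + 248 = -84*(4 - 49) + 248 = -84*(-45) + 248 = 3780 + 248 = 4028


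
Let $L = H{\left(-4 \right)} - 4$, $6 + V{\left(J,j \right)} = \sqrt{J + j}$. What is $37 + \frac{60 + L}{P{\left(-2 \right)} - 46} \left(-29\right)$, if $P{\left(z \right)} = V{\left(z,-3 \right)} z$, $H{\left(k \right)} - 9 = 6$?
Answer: $\frac{56759}{588} - \frac{2059 i \sqrt{5}}{588} \approx 96.529 - 7.83 i$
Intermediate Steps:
$H{\left(k \right)} = 15$ ($H{\left(k \right)} = 9 + 6 = 15$)
$V{\left(J,j \right)} = -6 + \sqrt{J + j}$
$L = 11$ ($L = 15 - 4 = 11$)
$P{\left(z \right)} = z \left(-6 + \sqrt{-3 + z}\right)$ ($P{\left(z \right)} = \left(-6 + \sqrt{z - 3}\right) z = \left(-6 + \sqrt{-3 + z}\right) z = z \left(-6 + \sqrt{-3 + z}\right)$)
$37 + \frac{60 + L}{P{\left(-2 \right)} - 46} \left(-29\right) = 37 + \frac{60 + 11}{- 2 \left(-6 + \sqrt{-3 - 2}\right) - 46} \left(-29\right) = 37 + \frac{71}{- 2 \left(-6 + \sqrt{-5}\right) - 46} \left(-29\right) = 37 + \frac{71}{- 2 \left(-6 + i \sqrt{5}\right) - 46} \left(-29\right) = 37 + \frac{71}{\left(12 - 2 i \sqrt{5}\right) - 46} \left(-29\right) = 37 + \frac{71}{-34 - 2 i \sqrt{5}} \left(-29\right) = 37 - \frac{2059}{-34 - 2 i \sqrt{5}}$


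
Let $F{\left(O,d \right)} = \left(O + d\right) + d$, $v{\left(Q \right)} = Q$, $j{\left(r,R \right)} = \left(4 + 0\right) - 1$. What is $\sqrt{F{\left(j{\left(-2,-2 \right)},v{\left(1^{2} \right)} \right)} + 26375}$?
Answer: $2 \sqrt{6595} \approx 162.42$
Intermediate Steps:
$j{\left(r,R \right)} = 3$ ($j{\left(r,R \right)} = 4 - 1 = 3$)
$F{\left(O,d \right)} = O + 2 d$
$\sqrt{F{\left(j{\left(-2,-2 \right)},v{\left(1^{2} \right)} \right)} + 26375} = \sqrt{\left(3 + 2 \cdot 1^{2}\right) + 26375} = \sqrt{\left(3 + 2 \cdot 1\right) + 26375} = \sqrt{\left(3 + 2\right) + 26375} = \sqrt{5 + 26375} = \sqrt{26380} = 2 \sqrt{6595}$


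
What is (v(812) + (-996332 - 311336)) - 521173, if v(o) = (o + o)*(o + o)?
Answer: 808535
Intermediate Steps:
v(o) = 4*o² (v(o) = (2*o)*(2*o) = 4*o²)
(v(812) + (-996332 - 311336)) - 521173 = (4*812² + (-996332 - 311336)) - 521173 = (4*659344 - 1307668) - 521173 = (2637376 - 1307668) - 521173 = 1329708 - 521173 = 808535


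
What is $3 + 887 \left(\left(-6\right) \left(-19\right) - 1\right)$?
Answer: $100234$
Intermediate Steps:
$3 + 887 \left(\left(-6\right) \left(-19\right) - 1\right) = 3 + 887 \left(114 - 1\right) = 3 + 887 \cdot 113 = 3 + 100231 = 100234$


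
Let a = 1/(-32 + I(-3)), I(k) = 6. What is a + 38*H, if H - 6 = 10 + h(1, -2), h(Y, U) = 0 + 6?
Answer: 21735/26 ≈ 835.96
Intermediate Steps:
h(Y, U) = 6
H = 22 (H = 6 + (10 + 6) = 6 + 16 = 22)
a = -1/26 (a = 1/(-32 + 6) = 1/(-26) = -1/26 ≈ -0.038462)
a + 38*H = -1/26 + 38*22 = -1/26 + 836 = 21735/26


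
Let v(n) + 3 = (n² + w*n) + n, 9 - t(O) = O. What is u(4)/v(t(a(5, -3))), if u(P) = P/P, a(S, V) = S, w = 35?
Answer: 1/157 ≈ 0.0063694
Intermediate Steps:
u(P) = 1
t(O) = 9 - O
v(n) = -3 + n² + 36*n (v(n) = -3 + ((n² + 35*n) + n) = -3 + (n² + 36*n) = -3 + n² + 36*n)
u(4)/v(t(a(5, -3))) = 1/(-3 + (9 - 1*5)² + 36*(9 - 1*5)) = 1/(-3 + (9 - 5)² + 36*(9 - 5)) = 1/(-3 + 4² + 36*4) = 1/(-3 + 16 + 144) = 1/157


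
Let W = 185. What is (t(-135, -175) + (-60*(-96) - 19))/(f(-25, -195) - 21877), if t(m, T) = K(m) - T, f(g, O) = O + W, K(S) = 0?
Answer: -5916/21887 ≈ -0.27030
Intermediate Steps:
f(g, O) = 185 + O (f(g, O) = O + 185 = 185 + O)
t(m, T) = -T (t(m, T) = 0 - T = -T)
(t(-135, -175) + (-60*(-96) - 19))/(f(-25, -195) - 21877) = (-1*(-175) + (-60*(-96) - 19))/((185 - 195) - 21877) = (175 + (5760 - 19))/(-10 - 21877) = (175 + 5741)/(-21887) = 5916*(-1/21887) = -5916/21887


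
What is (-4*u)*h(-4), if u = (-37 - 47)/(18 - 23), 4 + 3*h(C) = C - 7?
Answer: 336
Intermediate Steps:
h(C) = -11/3 + C/3 (h(C) = -4/3 + (C - 7)/3 = -4/3 + (-7 + C)/3 = -4/3 + (-7/3 + C/3) = -11/3 + C/3)
u = 84/5 (u = -84/(-5) = -84*(-⅕) = 84/5 ≈ 16.800)
(-4*u)*h(-4) = (-4*84/5)*(-11/3 + (⅓)*(-4)) = -336*(-11/3 - 4/3)/5 = -336/5*(-5) = 336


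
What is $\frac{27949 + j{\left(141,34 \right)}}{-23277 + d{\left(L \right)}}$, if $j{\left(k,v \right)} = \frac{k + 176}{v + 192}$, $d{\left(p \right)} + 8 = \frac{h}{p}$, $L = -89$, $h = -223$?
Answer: $- \frac{187398133}{156101364} \approx -1.2005$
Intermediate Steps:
$d{\left(p \right)} = -8 - \frac{223}{p}$
$j{\left(k,v \right)} = \frac{176 + k}{192 + v}$
$\frac{27949 + j{\left(141,34 \right)}}{-23277 + d{\left(L \right)}} = \frac{27949 + \frac{176 + 141}{192 + 34}}{-23277 - \left(8 + \frac{223}{-89}\right)} = \frac{27949 + \frac{1}{226} \cdot 317}{-23277 - \frac{489}{89}} = \frac{27949 + \frac{1}{226} \cdot 317}{-23277 + \left(-8 + \frac{223}{89}\right)} = \frac{27949 + \frac{317}{226}}{-23277 - \frac{489}{89}} = \frac{6316791}{226 \left(- \frac{2072142}{89}\right)} = \frac{6316791}{226} \left(- \frac{89}{2072142}\right) = - \frac{187398133}{156101364}$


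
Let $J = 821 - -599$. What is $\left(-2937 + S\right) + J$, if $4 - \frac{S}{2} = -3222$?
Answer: $4935$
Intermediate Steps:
$S = 6452$ ($S = 8 - -6444 = 8 + 6444 = 6452$)
$J = 1420$ ($J = 821 + 599 = 1420$)
$\left(-2937 + S\right) + J = \left(-2937 + 6452\right) + 1420 = 3515 + 1420 = 4935$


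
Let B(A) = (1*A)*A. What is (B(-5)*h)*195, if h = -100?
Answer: -487500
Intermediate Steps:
B(A) = A² (B(A) = A*A = A²)
(B(-5)*h)*195 = ((-5)²*(-100))*195 = (25*(-100))*195 = -2500*195 = -487500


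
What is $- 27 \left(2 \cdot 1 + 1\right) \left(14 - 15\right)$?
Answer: $81$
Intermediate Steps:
$- 27 \left(2 \cdot 1 + 1\right) \left(14 - 15\right) = - 27 \left(2 + 1\right) \left(14 - 15\right) = \left(-27\right) 3 \left(-1\right) = \left(-81\right) \left(-1\right) = 81$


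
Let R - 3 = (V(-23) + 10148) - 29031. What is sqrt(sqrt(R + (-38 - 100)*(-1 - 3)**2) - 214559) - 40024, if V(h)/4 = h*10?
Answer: -40024 + sqrt(-214559 + 2*I*sqrt(5502)) ≈ -40024.0 + 463.21*I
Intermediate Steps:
V(h) = 40*h (V(h) = 4*(h*10) = 4*(10*h) = 40*h)
R = -19800 (R = 3 + ((40*(-23) + 10148) - 29031) = 3 + ((-920 + 10148) - 29031) = 3 + (9228 - 29031) = 3 - 19803 = -19800)
sqrt(sqrt(R + (-38 - 100)*(-1 - 3)**2) - 214559) - 40024 = sqrt(sqrt(-19800 + (-38 - 100)*(-1 - 3)**2) - 214559) - 40024 = sqrt(sqrt(-19800 - 138*(-4)**2) - 214559) - 40024 = sqrt(sqrt(-19800 - 138*16) - 214559) - 40024 = sqrt(sqrt(-19800 - 2208) - 214559) - 40024 = sqrt(sqrt(-22008) - 214559) - 40024 = sqrt(2*I*sqrt(5502) - 214559) - 40024 = sqrt(-214559 + 2*I*sqrt(5502)) - 40024 = -40024 + sqrt(-214559 + 2*I*sqrt(5502))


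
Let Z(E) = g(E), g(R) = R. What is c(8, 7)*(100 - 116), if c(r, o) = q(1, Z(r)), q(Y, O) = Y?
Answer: -16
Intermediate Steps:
Z(E) = E
c(r, o) = 1
c(8, 7)*(100 - 116) = 1*(100 - 116) = 1*(-16) = -16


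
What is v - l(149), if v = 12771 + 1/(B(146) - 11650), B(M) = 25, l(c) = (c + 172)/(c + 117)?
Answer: 39487392859/3092250 ≈ 12770.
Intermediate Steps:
l(c) = (172 + c)/(117 + c)
v = 148462874/11625 (v = 12771 + 1/(25 - 11650) = 12771 + 1/(-11625) = 12771 - 1/11625 = 148462874/11625 ≈ 12771.)
v - l(149) = 148462874/11625 - (172 + 149)/(117 + 149) = 148462874/11625 - 321/266 = 39487392859/3092250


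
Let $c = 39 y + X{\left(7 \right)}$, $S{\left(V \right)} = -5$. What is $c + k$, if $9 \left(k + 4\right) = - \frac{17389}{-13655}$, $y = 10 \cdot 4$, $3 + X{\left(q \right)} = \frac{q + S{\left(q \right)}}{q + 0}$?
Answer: $\frac{1336359058}{860265} \approx 1553.4$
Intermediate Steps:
$X{\left(q \right)} = -3 + \frac{-5 + q}{q}$ ($X{\left(q \right)} = -3 + \frac{q - 5}{q + 0} = -3 + \frac{-5 + q}{q}$)
$y = 40$
$k = - \frac{474191}{122895}$ ($k = -4 + \frac{\left(-17389\right) \frac{1}{-13655}}{9} = -4 + \frac{\left(-17389\right) \left(- \frac{1}{13655}\right)}{9} = -4 + \frac{1}{9} \cdot \frac{17389}{13655} = -4 + \frac{17389}{122895} = - \frac{474191}{122895} \approx -3.8585$)
$c = \frac{10901}{7}$ ($c = 39 \cdot 40 - \left(2 + \frac{5}{7}\right) = 1560 - \frac{19}{7} = \frac{10901}{7} \approx 1557.3$)
$c + k = \frac{10901}{7} - \frac{474191}{122895} = \frac{1336359058}{860265}$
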